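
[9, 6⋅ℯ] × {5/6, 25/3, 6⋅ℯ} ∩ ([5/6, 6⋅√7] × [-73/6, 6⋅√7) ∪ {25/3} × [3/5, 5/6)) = [9, 6⋅√7] × {5/6, 25/3}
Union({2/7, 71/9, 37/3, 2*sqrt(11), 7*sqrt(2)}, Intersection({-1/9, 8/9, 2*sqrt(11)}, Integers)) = {2/7, 71/9, 37/3, 2*sqrt(11), 7*sqrt(2)}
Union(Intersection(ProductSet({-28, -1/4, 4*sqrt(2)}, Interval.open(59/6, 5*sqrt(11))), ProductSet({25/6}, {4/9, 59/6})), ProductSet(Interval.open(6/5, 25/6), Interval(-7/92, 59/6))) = ProductSet(Interval.open(6/5, 25/6), Interval(-7/92, 59/6))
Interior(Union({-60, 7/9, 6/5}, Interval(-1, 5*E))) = Interval.open(-1, 5*E)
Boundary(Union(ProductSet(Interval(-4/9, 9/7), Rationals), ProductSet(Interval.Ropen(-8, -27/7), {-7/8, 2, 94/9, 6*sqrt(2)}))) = Union(ProductSet(Interval(-8, -27/7), {-7/8, 2, 94/9, 6*sqrt(2)}), ProductSet(Interval(-4/9, 9/7), Reals))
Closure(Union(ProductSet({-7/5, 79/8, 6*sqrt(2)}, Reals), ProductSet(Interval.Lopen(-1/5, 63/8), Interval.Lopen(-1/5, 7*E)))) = Union(ProductSet({-1/5, 63/8}, Interval(-1/5, 7*E)), ProductSet({-7/5, 79/8, 6*sqrt(2)}, Reals), ProductSet(Interval(-1/5, 63/8), {-1/5, 7*E}), ProductSet(Interval.Lopen(-1/5, 63/8), Interval.Lopen(-1/5, 7*E)))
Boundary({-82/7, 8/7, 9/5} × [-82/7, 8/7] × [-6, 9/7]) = {-82/7, 8/7, 9/5} × [-82/7, 8/7] × [-6, 9/7]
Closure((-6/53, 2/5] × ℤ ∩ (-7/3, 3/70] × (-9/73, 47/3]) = [-6/53, 3/70] × {0, 1, …, 15}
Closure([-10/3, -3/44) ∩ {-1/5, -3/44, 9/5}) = {-1/5}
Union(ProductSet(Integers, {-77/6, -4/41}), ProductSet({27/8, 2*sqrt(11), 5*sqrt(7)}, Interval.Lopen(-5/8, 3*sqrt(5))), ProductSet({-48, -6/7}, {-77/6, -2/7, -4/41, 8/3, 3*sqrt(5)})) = Union(ProductSet({-48, -6/7}, {-77/6, -2/7, -4/41, 8/3, 3*sqrt(5)}), ProductSet({27/8, 2*sqrt(11), 5*sqrt(7)}, Interval.Lopen(-5/8, 3*sqrt(5))), ProductSet(Integers, {-77/6, -4/41}))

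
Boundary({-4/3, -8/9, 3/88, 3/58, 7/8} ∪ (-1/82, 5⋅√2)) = {-4/3, -8/9, -1/82, 5⋅√2}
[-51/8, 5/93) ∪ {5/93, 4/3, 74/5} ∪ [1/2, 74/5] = [-51/8, 5/93] ∪ [1/2, 74/5]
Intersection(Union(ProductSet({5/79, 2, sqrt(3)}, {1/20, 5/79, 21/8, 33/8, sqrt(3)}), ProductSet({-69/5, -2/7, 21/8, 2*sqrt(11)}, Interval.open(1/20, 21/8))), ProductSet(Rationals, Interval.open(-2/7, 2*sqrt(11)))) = Union(ProductSet({5/79, 2}, {1/20, 5/79, 21/8, 33/8, sqrt(3)}), ProductSet({-69/5, -2/7, 21/8}, Interval.open(1/20, 21/8)))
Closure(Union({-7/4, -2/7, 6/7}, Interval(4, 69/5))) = Union({-7/4, -2/7, 6/7}, Interval(4, 69/5))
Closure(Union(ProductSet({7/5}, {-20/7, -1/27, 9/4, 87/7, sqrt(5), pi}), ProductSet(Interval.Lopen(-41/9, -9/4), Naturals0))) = Union(ProductSet({7/5}, {-20/7, -1/27, 9/4, 87/7, sqrt(5), pi}), ProductSet(Interval(-41/9, -9/4), Naturals0))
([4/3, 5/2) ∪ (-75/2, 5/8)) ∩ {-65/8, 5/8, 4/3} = {-65/8, 4/3}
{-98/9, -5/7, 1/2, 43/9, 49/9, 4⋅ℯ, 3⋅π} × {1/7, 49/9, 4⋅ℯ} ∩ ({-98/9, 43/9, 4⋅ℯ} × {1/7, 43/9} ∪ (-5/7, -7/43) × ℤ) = {-98/9, 43/9, 4⋅ℯ} × {1/7}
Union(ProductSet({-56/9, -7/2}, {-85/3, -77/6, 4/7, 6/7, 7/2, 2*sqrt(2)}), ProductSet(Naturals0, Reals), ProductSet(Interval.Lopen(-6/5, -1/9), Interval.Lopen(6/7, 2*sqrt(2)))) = Union(ProductSet({-56/9, -7/2}, {-85/3, -77/6, 4/7, 6/7, 7/2, 2*sqrt(2)}), ProductSet(Interval.Lopen(-6/5, -1/9), Interval.Lopen(6/7, 2*sqrt(2))), ProductSet(Naturals0, Reals))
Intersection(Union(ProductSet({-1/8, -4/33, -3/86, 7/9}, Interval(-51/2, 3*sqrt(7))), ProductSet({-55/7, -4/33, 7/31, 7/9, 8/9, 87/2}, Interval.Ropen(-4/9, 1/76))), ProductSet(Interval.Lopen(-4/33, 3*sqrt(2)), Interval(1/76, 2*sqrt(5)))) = ProductSet({-3/86, 7/9}, Interval(1/76, 2*sqrt(5)))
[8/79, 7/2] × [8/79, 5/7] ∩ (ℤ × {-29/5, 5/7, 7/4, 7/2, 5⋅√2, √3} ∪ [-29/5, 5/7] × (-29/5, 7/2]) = ({1, 2, 3} × {5/7}) ∪ ([8/79, 5/7] × [8/79, 5/7])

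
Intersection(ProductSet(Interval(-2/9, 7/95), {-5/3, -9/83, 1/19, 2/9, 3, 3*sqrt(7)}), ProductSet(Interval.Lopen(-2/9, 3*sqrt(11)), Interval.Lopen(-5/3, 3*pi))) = ProductSet(Interval.Lopen(-2/9, 7/95), {-9/83, 1/19, 2/9, 3, 3*sqrt(7)})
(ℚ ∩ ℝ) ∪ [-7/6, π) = ℚ ∪ [-7/6, π)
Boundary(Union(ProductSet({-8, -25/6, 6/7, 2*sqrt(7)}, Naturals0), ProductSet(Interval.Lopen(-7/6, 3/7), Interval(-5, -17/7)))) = Union(ProductSet({-7/6, 3/7}, Interval(-5, -17/7)), ProductSet({-8, -25/6, 6/7, 2*sqrt(7)}, Union(Complement(Naturals0, Interval.open(-5, -17/7)), Naturals0)), ProductSet(Interval(-7/6, 3/7), {-5, -17/7}))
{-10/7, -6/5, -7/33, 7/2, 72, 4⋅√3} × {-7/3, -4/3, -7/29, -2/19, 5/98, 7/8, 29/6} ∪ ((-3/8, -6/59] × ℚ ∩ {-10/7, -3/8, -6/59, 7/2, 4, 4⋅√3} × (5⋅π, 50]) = ({-6/59} × (ℚ ∩ (5⋅π, 50])) ∪ ({-10/7, -6/5, -7/33, 7/2, 72, 4⋅√3} × {-7/3, -4/3, -7/29, -2/19, 5/98, 7/8, 29/6})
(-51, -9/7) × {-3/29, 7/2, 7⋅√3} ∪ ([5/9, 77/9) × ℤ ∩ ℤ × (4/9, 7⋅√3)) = ({1, 2, …, 8} × {1, 2, …, 12}) ∪ ((-51, -9/7) × {-3/29, 7/2, 7⋅√3})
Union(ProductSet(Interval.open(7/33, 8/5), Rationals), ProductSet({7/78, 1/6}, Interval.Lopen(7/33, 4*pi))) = Union(ProductSet({7/78, 1/6}, Interval.Lopen(7/33, 4*pi)), ProductSet(Interval.open(7/33, 8/5), Rationals))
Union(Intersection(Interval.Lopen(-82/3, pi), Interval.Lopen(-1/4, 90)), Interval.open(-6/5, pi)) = Interval.Lopen(-6/5, pi)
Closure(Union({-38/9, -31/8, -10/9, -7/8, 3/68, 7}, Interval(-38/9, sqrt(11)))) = Union({7}, Interval(-38/9, sqrt(11)))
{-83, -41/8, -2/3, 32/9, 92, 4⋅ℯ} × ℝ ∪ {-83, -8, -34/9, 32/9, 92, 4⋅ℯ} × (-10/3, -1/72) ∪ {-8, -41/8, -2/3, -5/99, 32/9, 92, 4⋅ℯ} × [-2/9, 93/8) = ({-83, -41/8, -2/3, 32/9, 92, 4⋅ℯ} × ℝ) ∪ ({-83, -8, -34/9, 32/9, 92, 4⋅ℯ} × (-10/3, -1/72)) ∪ ({-8, -41/8, -2/3, -5/99, 32/9, 92, 4⋅ℯ} × [-2/9, 93/8))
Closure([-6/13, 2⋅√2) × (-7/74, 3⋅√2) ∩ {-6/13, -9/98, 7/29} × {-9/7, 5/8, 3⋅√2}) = {-6/13, -9/98, 7/29} × {5/8}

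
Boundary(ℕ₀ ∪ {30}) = ℕ₀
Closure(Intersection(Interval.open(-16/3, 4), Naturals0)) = Range(0, 4, 1)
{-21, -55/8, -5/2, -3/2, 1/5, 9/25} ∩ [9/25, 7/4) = {9/25}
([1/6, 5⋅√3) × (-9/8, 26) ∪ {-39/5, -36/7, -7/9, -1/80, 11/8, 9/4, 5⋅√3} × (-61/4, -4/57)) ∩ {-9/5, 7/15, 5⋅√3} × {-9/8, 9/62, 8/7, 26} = ({7/15} × {9/62, 8/7}) ∪ ({5⋅√3} × {-9/8})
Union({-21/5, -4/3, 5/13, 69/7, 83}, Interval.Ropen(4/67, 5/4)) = Union({-21/5, -4/3, 69/7, 83}, Interval.Ropen(4/67, 5/4))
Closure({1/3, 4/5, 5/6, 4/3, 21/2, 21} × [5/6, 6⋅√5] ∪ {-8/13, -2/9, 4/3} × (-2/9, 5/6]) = ({-8/13, -2/9, 4/3} × [-2/9, 5/6]) ∪ ({1/3, 4/5, 5/6, 4/3, 21/2, 21} × [5/6, 6⋅√5])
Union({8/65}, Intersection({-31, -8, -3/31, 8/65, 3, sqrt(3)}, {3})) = {8/65, 3}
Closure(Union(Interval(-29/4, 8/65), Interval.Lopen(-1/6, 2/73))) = Interval(-29/4, 8/65)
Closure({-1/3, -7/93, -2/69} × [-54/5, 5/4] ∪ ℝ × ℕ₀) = (ℝ × ℕ₀) ∪ ({-1/3, -7/93, -2/69} × [-54/5, 5/4])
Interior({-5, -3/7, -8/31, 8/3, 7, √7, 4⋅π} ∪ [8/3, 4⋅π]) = (8/3, 4⋅π)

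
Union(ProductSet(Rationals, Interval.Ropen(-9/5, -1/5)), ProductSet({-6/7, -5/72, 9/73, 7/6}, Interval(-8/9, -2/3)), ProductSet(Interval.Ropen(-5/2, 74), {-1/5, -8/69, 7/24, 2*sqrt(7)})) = Union(ProductSet(Interval.Ropen(-5/2, 74), {-1/5, -8/69, 7/24, 2*sqrt(7)}), ProductSet(Rationals, Interval.Ropen(-9/5, -1/5)))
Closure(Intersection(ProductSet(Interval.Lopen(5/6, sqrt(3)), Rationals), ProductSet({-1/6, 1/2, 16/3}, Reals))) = EmptySet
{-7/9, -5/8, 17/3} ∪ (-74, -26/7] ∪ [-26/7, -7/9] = (-74, -7/9] ∪ {-5/8, 17/3}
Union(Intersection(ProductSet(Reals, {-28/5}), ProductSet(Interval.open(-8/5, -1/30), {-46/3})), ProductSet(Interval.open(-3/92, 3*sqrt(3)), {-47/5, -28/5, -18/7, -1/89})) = ProductSet(Interval.open(-3/92, 3*sqrt(3)), {-47/5, -28/5, -18/7, -1/89})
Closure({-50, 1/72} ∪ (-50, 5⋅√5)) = [-50, 5⋅√5]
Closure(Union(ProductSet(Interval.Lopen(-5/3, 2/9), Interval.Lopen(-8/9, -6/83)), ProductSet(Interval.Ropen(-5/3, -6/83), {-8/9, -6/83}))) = Union(ProductSet({-5/3, 2/9}, Interval(-8/9, -6/83)), ProductSet(Interval(-5/3, 2/9), {-8/9, -6/83}), ProductSet(Interval.Lopen(-5/3, 2/9), Interval.Lopen(-8/9, -6/83)))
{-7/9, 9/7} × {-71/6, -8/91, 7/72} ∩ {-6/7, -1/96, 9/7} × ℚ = {9/7} × {-71/6, -8/91, 7/72}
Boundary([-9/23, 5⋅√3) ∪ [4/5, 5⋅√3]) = {-9/23, 5⋅√3}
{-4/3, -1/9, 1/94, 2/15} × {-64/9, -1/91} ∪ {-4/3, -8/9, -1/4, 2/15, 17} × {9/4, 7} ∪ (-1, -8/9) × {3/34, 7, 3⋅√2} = ({-4/3, -1/9, 1/94, 2/15} × {-64/9, -1/91}) ∪ ({-4/3, -8/9, -1/4, 2/15, 17} × {9/4, 7}) ∪ ((-1, -8/9) × {3/34, 7, 3⋅√2})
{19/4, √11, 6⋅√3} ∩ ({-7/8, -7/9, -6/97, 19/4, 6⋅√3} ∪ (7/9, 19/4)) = {19/4, √11, 6⋅√3}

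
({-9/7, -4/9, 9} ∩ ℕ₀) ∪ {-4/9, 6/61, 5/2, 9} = {-4/9, 6/61, 5/2, 9}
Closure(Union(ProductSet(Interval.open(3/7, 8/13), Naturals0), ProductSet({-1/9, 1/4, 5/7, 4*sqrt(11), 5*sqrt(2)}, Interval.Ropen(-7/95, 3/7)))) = Union(ProductSet({-1/9, 1/4, 5/7, 4*sqrt(11), 5*sqrt(2)}, Interval(-7/95, 3/7)), ProductSet(Interval(3/7, 8/13), Naturals0))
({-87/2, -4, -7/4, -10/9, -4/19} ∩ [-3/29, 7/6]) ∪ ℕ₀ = ℕ₀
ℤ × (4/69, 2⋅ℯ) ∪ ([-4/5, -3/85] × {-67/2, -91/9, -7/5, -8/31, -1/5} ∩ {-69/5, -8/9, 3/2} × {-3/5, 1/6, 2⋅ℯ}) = ℤ × (4/69, 2⋅ℯ)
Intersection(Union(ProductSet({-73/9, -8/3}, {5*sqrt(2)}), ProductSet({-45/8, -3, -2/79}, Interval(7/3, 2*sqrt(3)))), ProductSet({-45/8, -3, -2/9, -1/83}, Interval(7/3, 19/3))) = ProductSet({-45/8, -3}, Interval(7/3, 2*sqrt(3)))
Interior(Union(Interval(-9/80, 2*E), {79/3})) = Interval.open(-9/80, 2*E)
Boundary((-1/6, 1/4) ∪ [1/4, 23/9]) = {-1/6, 23/9}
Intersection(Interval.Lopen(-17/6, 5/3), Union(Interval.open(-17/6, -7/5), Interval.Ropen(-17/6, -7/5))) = Interval.open(-17/6, -7/5)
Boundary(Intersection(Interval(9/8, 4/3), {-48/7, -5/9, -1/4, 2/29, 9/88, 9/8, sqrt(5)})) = {9/8}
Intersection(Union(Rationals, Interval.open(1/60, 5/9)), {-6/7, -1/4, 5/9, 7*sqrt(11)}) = {-6/7, -1/4, 5/9}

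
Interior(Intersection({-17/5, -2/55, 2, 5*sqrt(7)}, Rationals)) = EmptySet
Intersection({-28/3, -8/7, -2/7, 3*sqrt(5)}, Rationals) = {-28/3, -8/7, -2/7}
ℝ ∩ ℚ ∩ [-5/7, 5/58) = ℚ ∩ [-5/7, 5/58)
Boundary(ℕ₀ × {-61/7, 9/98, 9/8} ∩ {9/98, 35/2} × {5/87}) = ∅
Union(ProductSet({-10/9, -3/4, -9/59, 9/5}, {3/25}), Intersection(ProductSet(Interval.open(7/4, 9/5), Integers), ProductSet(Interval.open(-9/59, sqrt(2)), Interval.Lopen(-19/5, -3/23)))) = ProductSet({-10/9, -3/4, -9/59, 9/5}, {3/25})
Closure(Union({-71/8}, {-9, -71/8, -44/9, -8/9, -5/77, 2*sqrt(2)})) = {-9, -71/8, -44/9, -8/9, -5/77, 2*sqrt(2)}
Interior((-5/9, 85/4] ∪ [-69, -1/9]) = (-69, 85/4)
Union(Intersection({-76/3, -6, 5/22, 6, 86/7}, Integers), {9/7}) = {-6, 9/7, 6}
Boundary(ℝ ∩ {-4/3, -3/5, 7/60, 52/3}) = {-4/3, -3/5, 7/60, 52/3}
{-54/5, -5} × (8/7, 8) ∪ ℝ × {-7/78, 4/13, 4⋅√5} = ({-54/5, -5} × (8/7, 8)) ∪ (ℝ × {-7/78, 4/13, 4⋅√5})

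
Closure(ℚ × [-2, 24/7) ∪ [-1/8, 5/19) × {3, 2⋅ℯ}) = (ℝ × [-2, 24/7]) ∪ ([-1/8, 5/19] × {3, 2⋅ℯ})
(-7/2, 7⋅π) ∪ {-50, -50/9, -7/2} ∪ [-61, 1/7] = [-61, 7⋅π)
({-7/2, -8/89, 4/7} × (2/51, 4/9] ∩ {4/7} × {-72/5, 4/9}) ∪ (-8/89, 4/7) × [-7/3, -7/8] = ({4/7} × {4/9}) ∪ ((-8/89, 4/7) × [-7/3, -7/8])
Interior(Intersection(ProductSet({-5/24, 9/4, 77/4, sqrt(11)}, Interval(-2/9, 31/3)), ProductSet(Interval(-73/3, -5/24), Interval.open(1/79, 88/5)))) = EmptySet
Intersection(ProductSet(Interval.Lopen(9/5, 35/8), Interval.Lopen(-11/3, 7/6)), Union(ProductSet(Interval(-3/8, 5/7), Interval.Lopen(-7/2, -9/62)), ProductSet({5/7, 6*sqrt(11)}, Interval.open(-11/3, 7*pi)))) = EmptySet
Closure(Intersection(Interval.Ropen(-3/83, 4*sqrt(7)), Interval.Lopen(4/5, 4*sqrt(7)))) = Interval(4/5, 4*sqrt(7))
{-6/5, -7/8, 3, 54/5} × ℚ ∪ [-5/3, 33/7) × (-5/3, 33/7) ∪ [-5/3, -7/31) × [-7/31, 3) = ({-6/5, -7/8, 3, 54/5} × ℚ) ∪ ([-5/3, 33/7) × (-5/3, 33/7))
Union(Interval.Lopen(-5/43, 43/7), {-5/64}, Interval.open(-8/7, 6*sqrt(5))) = Interval.open(-8/7, 6*sqrt(5))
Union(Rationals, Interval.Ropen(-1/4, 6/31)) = Union(Interval(-1/4, 6/31), Rationals)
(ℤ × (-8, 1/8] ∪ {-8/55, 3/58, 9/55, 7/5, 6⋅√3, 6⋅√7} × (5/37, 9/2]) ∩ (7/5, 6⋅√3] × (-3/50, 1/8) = {2, 3, …, 10} × (-3/50, 1/8)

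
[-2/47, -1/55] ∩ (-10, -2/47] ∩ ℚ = {-2/47}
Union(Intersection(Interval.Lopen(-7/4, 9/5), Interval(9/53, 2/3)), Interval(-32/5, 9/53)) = Interval(-32/5, 2/3)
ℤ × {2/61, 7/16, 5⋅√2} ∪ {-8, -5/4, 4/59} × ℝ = ({-8, -5/4, 4/59} × ℝ) ∪ (ℤ × {2/61, 7/16, 5⋅√2})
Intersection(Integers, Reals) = Integers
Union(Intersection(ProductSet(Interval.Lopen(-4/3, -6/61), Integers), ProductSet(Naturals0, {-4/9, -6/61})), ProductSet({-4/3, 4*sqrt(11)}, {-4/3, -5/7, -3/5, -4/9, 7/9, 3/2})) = ProductSet({-4/3, 4*sqrt(11)}, {-4/3, -5/7, -3/5, -4/9, 7/9, 3/2})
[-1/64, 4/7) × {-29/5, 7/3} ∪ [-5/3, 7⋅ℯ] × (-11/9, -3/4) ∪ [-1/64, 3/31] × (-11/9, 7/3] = ([-1/64, 4/7) × {-29/5, 7/3}) ∪ ([-1/64, 3/31] × (-11/9, 7/3]) ∪ ([-5/3, 7⋅ℯ] × (-11/9, -3/4))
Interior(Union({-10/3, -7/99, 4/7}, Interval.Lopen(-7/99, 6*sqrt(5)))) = Interval.open(-7/99, 6*sqrt(5))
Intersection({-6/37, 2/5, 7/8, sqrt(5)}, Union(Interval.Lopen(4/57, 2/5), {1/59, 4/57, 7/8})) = {2/5, 7/8}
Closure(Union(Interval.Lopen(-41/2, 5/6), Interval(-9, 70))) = Interval(-41/2, 70)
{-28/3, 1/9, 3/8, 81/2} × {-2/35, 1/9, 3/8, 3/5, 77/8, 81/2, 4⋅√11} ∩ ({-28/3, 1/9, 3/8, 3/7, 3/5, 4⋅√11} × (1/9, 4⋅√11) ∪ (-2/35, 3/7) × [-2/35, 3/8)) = ({1/9, 3/8} × {-2/35, 1/9}) ∪ ({-28/3, 1/9, 3/8} × {3/8, 3/5, 77/8})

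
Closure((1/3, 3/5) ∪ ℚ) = ℚ ∪ (-∞, ∞)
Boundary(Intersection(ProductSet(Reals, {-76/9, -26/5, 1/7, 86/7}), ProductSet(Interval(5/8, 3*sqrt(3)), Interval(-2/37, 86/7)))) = ProductSet(Interval(5/8, 3*sqrt(3)), {1/7, 86/7})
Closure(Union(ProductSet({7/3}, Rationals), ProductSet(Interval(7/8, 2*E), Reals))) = ProductSet(Interval(7/8, 2*E), Reals)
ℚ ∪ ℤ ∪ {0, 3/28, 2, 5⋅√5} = ℚ ∪ {5⋅√5}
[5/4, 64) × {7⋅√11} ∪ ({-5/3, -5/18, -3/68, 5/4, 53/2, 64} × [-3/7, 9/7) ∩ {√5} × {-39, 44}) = [5/4, 64) × {7⋅√11}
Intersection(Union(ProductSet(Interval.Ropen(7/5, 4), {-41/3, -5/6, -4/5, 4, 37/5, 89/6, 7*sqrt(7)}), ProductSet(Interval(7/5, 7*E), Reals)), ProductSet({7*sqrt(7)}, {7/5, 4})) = ProductSet({7*sqrt(7)}, {7/5, 4})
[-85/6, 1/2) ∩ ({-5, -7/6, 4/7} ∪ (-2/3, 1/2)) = {-5, -7/6} ∪ (-2/3, 1/2)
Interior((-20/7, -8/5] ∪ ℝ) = (-∞, ∞)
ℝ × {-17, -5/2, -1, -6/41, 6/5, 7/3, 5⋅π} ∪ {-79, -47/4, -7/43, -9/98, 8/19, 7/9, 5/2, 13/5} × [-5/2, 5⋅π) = (ℝ × {-17, -5/2, -1, -6/41, 6/5, 7/3, 5⋅π}) ∪ ({-79, -47/4, -7/43, -9/98, 8/19, 7/9, 5/2, 13/5} × [-5/2, 5⋅π))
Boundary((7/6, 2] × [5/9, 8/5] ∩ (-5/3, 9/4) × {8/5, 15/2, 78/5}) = [7/6, 2] × {8/5}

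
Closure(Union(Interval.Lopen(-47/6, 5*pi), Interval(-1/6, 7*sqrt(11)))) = Interval(-47/6, 7*sqrt(11))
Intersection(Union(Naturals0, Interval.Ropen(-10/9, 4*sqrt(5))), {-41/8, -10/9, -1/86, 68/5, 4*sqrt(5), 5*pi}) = {-10/9, -1/86}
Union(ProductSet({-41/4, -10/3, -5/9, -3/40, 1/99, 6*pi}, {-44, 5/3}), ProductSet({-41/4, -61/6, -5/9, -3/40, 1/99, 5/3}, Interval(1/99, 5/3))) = Union(ProductSet({-41/4, -61/6, -5/9, -3/40, 1/99, 5/3}, Interval(1/99, 5/3)), ProductSet({-41/4, -10/3, -5/9, -3/40, 1/99, 6*pi}, {-44, 5/3}))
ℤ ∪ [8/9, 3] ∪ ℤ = ℤ ∪ [8/9, 3]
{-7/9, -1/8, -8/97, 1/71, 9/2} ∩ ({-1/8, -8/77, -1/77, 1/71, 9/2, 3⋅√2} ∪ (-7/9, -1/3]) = {-1/8, 1/71, 9/2}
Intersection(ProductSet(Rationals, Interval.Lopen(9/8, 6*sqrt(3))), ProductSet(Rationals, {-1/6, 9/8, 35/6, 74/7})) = ProductSet(Rationals, {35/6})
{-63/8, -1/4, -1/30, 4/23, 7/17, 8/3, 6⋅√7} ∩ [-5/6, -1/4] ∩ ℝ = {-1/4}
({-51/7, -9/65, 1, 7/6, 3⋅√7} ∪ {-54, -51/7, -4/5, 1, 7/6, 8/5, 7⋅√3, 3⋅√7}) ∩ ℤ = {-54, 1}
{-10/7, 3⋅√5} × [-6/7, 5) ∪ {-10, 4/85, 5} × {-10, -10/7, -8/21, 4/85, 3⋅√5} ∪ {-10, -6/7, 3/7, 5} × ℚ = ({-10, -6/7, 3/7, 5} × ℚ) ∪ ({-10/7, 3⋅√5} × [-6/7, 5)) ∪ ({-10, 4/85, 5} × {-10, -10/7, -8/21, 4/85, 3⋅√5})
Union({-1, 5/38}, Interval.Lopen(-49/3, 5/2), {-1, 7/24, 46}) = Union({46}, Interval.Lopen(-49/3, 5/2))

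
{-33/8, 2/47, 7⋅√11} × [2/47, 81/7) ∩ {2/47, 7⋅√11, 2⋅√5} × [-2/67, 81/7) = {2/47, 7⋅√11} × [2/47, 81/7)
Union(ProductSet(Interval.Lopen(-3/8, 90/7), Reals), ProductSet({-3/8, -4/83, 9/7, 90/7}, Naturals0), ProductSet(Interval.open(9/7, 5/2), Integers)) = Union(ProductSet({-3/8, -4/83, 9/7, 90/7}, Naturals0), ProductSet(Interval.Lopen(-3/8, 90/7), Reals))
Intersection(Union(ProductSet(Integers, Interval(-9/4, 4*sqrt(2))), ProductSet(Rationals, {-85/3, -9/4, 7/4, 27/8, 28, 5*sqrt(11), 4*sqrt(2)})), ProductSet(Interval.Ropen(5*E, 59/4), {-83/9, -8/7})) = ProductSet(Range(14, 15, 1), {-8/7})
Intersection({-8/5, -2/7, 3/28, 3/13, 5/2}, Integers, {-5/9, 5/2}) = EmptySet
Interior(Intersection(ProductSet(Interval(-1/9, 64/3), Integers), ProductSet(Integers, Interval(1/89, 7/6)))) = EmptySet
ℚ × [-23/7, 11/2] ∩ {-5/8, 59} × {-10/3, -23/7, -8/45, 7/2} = {-5/8, 59} × {-23/7, -8/45, 7/2}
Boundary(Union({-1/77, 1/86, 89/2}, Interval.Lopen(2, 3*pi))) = {-1/77, 1/86, 2, 89/2, 3*pi}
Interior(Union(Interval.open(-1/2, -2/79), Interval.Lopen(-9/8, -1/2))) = Interval.open(-9/8, -2/79)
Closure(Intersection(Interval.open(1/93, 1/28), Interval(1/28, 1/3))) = EmptySet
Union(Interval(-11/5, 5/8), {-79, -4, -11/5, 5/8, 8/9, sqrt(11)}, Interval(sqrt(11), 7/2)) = Union({-79, -4, 8/9}, Interval(-11/5, 5/8), Interval(sqrt(11), 7/2))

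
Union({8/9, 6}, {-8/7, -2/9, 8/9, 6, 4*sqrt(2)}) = {-8/7, -2/9, 8/9, 6, 4*sqrt(2)}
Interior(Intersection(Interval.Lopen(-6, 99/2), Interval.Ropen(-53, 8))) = Interval.open(-6, 8)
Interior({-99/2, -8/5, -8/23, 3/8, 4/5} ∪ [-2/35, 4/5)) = (-2/35, 4/5)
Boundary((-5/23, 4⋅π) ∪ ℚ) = (-∞, -5/23] ∪ [4⋅π, ∞)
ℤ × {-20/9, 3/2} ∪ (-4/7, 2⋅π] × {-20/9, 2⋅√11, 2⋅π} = (ℤ × {-20/9, 3/2}) ∪ ((-4/7, 2⋅π] × {-20/9, 2⋅√11, 2⋅π})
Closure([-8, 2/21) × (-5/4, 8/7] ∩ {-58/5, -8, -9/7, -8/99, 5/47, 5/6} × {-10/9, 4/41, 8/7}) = {-8, -9/7, -8/99} × {-10/9, 4/41, 8/7}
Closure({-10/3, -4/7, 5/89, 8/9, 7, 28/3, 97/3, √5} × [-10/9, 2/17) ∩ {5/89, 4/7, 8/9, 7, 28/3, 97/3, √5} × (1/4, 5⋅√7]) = ∅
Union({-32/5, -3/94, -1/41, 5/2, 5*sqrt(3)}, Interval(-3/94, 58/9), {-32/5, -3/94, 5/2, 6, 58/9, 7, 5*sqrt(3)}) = Union({-32/5, 7, 5*sqrt(3)}, Interval(-3/94, 58/9))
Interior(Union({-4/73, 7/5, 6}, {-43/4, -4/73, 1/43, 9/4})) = EmptySet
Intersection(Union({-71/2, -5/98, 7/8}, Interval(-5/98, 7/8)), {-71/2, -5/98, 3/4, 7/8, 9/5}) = {-71/2, -5/98, 3/4, 7/8}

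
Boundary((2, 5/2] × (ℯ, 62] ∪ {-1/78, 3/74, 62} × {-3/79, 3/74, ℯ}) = ({2, 5/2} × [ℯ, 62]) ∪ ({-1/78, 3/74, 62} × {-3/79, 3/74, ℯ}) ∪ ([2, 5/2] × {62, ℯ})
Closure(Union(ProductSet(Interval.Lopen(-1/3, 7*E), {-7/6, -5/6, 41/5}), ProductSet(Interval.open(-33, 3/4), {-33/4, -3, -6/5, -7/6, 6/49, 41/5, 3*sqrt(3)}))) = Union(ProductSet(Interval(-33, 3/4), {-33/4, -3, -6/5, -7/6, 6/49, 41/5, 3*sqrt(3)}), ProductSet(Interval(-1/3, 7*E), {-7/6, -5/6, 41/5}))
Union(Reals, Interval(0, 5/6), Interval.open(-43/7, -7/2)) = Interval(-oo, oo)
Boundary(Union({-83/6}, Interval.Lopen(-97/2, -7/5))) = {-97/2, -7/5}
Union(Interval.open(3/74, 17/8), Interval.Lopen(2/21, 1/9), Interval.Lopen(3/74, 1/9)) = Interval.open(3/74, 17/8)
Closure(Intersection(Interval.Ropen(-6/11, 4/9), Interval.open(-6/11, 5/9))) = Interval(-6/11, 4/9)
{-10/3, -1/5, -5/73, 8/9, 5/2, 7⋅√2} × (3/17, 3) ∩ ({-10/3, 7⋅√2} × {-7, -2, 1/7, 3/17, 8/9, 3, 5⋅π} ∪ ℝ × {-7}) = {-10/3, 7⋅√2} × {8/9}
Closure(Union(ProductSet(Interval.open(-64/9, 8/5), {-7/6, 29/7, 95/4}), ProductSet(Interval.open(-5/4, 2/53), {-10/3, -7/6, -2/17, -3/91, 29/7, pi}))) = Union(ProductSet(Interval(-64/9, 8/5), {-7/6, 29/7, 95/4}), ProductSet(Interval(-5/4, 2/53), {-10/3, -7/6, -2/17, -3/91, 29/7, pi}))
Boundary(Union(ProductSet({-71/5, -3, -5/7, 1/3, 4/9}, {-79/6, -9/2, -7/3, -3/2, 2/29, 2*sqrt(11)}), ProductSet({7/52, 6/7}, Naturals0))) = Union(ProductSet({7/52, 6/7}, Naturals0), ProductSet({-71/5, -3, -5/7, 1/3, 4/9}, {-79/6, -9/2, -7/3, -3/2, 2/29, 2*sqrt(11)}))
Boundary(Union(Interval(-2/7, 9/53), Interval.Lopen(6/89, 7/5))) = {-2/7, 7/5}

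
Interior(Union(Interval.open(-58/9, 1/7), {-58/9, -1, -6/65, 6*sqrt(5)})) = Interval.open(-58/9, 1/7)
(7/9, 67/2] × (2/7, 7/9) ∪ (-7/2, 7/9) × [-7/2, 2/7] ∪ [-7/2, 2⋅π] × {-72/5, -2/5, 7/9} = ((-7/2, 7/9) × [-7/2, 2/7]) ∪ ((7/9, 67/2] × (2/7, 7/9)) ∪ ([-7/2, 2⋅π] × {-72/5, -2/5, 7/9})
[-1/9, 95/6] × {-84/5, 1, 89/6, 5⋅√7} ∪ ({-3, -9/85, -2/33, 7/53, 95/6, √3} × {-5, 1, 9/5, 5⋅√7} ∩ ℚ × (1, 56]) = ({-3, -9/85, -2/33, 7/53, 95/6} × {9/5, 5⋅√7}) ∪ ([-1/9, 95/6] × {-84/5, 1, 89/6, 5⋅√7})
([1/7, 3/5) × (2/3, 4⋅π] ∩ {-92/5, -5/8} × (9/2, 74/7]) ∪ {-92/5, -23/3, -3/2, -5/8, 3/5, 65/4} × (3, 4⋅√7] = {-92/5, -23/3, -3/2, -5/8, 3/5, 65/4} × (3, 4⋅√7]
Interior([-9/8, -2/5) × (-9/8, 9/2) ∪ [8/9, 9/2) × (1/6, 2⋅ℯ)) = ((-9/8, -2/5) × (-9/8, 9/2)) ∪ ((8/9, 9/2) × (1/6, 2⋅ℯ))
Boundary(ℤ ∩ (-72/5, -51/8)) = {-14, -13, …, -7}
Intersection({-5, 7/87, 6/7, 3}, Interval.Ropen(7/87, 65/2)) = {7/87, 6/7, 3}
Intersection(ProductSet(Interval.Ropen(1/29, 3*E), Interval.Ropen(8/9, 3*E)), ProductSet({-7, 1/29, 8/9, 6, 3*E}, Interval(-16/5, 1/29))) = EmptySet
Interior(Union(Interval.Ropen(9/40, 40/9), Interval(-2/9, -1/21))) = Union(Interval.open(-2/9, -1/21), Interval.open(9/40, 40/9))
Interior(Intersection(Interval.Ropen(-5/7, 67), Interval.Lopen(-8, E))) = Interval.open(-5/7, E)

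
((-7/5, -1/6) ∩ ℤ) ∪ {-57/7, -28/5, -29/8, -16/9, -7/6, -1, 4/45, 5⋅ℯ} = {-57/7, -28/5, -29/8, -16/9, -7/6, 4/45, 5⋅ℯ} ∪ {-1}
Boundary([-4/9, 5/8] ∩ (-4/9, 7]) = {-4/9, 5/8}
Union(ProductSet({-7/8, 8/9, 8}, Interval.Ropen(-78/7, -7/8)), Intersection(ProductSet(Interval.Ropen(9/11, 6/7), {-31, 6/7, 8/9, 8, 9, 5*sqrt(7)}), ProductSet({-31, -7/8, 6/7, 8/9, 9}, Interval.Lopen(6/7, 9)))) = ProductSet({-7/8, 8/9, 8}, Interval.Ropen(-78/7, -7/8))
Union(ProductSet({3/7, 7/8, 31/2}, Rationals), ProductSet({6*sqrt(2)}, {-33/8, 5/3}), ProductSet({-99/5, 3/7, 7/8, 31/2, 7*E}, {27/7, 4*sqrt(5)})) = Union(ProductSet({6*sqrt(2)}, {-33/8, 5/3}), ProductSet({3/7, 7/8, 31/2}, Rationals), ProductSet({-99/5, 3/7, 7/8, 31/2, 7*E}, {27/7, 4*sqrt(5)}))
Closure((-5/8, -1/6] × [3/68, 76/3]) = [-5/8, -1/6] × [3/68, 76/3]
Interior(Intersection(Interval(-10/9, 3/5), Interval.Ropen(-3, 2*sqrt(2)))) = Interval.open(-10/9, 3/5)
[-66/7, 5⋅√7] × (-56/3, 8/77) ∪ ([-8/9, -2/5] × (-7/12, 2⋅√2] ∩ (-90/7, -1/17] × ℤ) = ([-8/9, -2/5] × {0, 1, 2}) ∪ ([-66/7, 5⋅√7] × (-56/3, 8/77))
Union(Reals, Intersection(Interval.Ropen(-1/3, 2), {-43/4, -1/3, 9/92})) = Reals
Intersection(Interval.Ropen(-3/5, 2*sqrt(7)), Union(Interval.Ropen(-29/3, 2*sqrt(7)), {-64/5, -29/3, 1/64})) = Interval.Ropen(-3/5, 2*sqrt(7))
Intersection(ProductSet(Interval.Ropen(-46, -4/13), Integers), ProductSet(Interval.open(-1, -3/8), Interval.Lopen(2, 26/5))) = ProductSet(Interval.open(-1, -3/8), Range(3, 6, 1))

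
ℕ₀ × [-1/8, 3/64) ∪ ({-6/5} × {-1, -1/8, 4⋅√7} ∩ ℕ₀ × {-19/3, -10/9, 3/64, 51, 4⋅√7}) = ℕ₀ × [-1/8, 3/64)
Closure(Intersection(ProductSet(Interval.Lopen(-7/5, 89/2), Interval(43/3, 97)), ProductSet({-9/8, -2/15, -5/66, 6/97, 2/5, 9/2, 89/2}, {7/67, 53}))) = ProductSet({-9/8, -2/15, -5/66, 6/97, 2/5, 9/2, 89/2}, {53})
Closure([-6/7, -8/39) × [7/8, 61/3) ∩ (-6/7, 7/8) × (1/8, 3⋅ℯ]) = [-6/7, -8/39] × [7/8, 3⋅ℯ]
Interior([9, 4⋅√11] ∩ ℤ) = ∅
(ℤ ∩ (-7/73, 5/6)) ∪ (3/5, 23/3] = {0} ∪ (3/5, 23/3]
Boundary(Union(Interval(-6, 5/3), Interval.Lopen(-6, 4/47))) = {-6, 5/3}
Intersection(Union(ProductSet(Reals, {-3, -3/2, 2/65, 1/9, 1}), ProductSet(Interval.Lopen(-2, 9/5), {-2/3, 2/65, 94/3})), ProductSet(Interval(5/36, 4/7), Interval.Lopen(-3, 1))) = ProductSet(Interval(5/36, 4/7), {-3/2, -2/3, 2/65, 1/9, 1})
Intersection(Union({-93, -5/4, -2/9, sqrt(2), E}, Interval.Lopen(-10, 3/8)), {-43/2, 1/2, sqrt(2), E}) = {sqrt(2), E}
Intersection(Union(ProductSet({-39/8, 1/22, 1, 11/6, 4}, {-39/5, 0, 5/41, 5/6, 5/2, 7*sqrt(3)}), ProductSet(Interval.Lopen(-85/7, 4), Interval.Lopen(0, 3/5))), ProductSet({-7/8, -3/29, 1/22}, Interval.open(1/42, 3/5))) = ProductSet({-7/8, -3/29, 1/22}, Interval.open(1/42, 3/5))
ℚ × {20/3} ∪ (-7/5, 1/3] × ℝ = (ℚ × {20/3}) ∪ ((-7/5, 1/3] × ℝ)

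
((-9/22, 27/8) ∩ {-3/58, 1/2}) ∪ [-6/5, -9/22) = [-6/5, -9/22) ∪ {-3/58, 1/2}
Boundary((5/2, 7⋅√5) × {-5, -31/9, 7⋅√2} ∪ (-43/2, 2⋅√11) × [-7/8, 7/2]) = ({-43/2, 2⋅√11} × [-7/8, 7/2]) ∪ ([-43/2, 2⋅√11] × {-7/8, 7/2}) ∪ ([5/2, 7⋅√5] × {-5, -31/9, 7⋅√2})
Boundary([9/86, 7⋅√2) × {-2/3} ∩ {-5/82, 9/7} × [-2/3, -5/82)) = {9/7} × {-2/3}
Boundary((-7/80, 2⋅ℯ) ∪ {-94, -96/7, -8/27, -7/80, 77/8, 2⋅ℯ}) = {-94, -96/7, -8/27, -7/80, 77/8, 2⋅ℯ}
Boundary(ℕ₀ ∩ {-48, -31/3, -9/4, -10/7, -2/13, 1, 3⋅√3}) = {1}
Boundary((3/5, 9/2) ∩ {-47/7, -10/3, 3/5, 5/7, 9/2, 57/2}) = {5/7}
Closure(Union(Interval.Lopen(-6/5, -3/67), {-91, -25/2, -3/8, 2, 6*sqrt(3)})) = Union({-91, -25/2, 2, 6*sqrt(3)}, Interval(-6/5, -3/67))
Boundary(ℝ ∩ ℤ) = ℤ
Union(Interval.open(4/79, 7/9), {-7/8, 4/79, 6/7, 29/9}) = Union({-7/8, 6/7, 29/9}, Interval.Ropen(4/79, 7/9))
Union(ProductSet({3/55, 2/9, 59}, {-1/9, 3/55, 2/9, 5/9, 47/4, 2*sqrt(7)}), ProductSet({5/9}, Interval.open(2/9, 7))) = Union(ProductSet({5/9}, Interval.open(2/9, 7)), ProductSet({3/55, 2/9, 59}, {-1/9, 3/55, 2/9, 5/9, 47/4, 2*sqrt(7)}))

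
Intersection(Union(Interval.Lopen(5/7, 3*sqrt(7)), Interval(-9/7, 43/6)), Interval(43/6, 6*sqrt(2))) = Interval(43/6, 3*sqrt(7))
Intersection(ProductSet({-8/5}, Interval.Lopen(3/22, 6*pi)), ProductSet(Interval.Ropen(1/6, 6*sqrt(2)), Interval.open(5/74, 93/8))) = EmptySet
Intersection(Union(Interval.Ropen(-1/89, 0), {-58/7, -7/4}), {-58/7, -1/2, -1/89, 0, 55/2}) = {-58/7, -1/89}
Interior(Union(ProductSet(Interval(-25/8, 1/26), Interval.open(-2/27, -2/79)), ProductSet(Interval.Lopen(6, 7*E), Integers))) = ProductSet(Interval.open(-25/8, 1/26), Union(Complement(Interval.open(-2/27, -2/79), Integers), Interval.open(-2/27, -2/79)))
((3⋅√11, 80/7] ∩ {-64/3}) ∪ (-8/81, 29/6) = (-8/81, 29/6)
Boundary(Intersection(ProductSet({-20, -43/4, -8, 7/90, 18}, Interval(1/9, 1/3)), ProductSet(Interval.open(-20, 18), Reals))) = ProductSet({-43/4, -8, 7/90}, Interval(1/9, 1/3))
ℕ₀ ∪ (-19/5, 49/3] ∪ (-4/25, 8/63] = (-19/5, 49/3] ∪ ℕ₀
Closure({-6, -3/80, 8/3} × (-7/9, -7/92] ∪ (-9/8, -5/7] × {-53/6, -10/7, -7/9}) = ({-6, -3/80, 8/3} × [-7/9, -7/92]) ∪ ([-9/8, -5/7] × {-53/6, -10/7, -7/9})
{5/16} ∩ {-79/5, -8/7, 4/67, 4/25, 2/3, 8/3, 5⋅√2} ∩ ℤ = ∅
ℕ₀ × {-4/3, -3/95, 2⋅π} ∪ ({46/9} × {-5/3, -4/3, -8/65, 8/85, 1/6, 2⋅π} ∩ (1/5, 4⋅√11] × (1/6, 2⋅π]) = ({46/9} × {2⋅π}) ∪ (ℕ₀ × {-4/3, -3/95, 2⋅π})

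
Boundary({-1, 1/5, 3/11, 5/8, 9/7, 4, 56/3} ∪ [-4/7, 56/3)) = {-1, -4/7, 56/3}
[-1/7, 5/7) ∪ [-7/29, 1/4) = [-7/29, 5/7)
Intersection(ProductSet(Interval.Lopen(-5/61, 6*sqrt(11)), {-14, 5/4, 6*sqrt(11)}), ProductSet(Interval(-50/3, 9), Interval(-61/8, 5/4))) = ProductSet(Interval.Lopen(-5/61, 9), {5/4})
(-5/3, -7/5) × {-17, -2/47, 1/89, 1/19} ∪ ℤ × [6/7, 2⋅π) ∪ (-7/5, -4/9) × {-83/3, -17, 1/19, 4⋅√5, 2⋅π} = (ℤ × [6/7, 2⋅π)) ∪ ((-5/3, -7/5) × {-17, -2/47, 1/89, 1/19}) ∪ ((-7/5, -4/9) × {-83/3, -17, 1/19, 4⋅√5, 2⋅π})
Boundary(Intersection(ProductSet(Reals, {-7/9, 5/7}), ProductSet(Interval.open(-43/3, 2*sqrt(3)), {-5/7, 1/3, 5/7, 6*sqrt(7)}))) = ProductSet(Interval(-43/3, 2*sqrt(3)), {5/7})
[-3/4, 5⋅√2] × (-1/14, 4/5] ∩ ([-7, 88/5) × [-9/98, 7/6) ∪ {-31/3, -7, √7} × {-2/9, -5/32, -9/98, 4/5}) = [-3/4, 5⋅√2] × (-1/14, 4/5]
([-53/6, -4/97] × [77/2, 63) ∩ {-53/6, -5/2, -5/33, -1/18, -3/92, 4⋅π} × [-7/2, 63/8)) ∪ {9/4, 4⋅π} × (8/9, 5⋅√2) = {9/4, 4⋅π} × (8/9, 5⋅√2)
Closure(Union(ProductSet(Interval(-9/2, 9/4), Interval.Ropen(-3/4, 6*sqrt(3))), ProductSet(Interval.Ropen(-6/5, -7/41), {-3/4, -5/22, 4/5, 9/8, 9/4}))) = ProductSet(Interval(-9/2, 9/4), Interval(-3/4, 6*sqrt(3)))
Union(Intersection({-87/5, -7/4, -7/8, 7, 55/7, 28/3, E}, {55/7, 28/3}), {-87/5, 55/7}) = {-87/5, 55/7, 28/3}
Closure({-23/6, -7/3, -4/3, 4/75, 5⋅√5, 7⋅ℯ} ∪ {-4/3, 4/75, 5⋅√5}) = {-23/6, -7/3, -4/3, 4/75, 5⋅√5, 7⋅ℯ}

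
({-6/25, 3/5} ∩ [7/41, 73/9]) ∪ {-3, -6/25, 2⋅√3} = {-3, -6/25, 3/5, 2⋅√3}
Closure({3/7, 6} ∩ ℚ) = {3/7, 6}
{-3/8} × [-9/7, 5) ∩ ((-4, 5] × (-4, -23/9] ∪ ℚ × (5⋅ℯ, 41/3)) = ∅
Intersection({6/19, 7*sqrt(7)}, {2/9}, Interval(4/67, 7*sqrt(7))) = EmptySet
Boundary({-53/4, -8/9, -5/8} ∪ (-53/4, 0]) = {-53/4, 0}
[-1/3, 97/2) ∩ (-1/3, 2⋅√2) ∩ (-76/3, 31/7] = (-1/3, 2⋅√2)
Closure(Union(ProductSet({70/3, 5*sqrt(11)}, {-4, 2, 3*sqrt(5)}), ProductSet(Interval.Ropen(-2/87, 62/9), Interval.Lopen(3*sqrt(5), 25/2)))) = Union(ProductSet({-2/87, 62/9}, Interval(3*sqrt(5), 25/2)), ProductSet({70/3, 5*sqrt(11)}, {-4, 2, 3*sqrt(5)}), ProductSet(Interval(-2/87, 62/9), {25/2, 3*sqrt(5)}), ProductSet(Interval.Ropen(-2/87, 62/9), Interval.Lopen(3*sqrt(5), 25/2)))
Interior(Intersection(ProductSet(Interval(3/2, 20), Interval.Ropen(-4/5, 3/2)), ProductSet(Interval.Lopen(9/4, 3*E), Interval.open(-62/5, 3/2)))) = ProductSet(Interval.open(9/4, 3*E), Interval.open(-4/5, 3/2))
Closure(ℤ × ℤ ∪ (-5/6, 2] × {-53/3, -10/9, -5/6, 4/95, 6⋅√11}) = (ℤ × ℤ) ∪ ([-5/6, 2] × {-53/3, -10/9, -5/6, 4/95, 6⋅√11})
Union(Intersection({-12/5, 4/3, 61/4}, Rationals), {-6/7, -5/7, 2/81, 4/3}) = {-12/5, -6/7, -5/7, 2/81, 4/3, 61/4}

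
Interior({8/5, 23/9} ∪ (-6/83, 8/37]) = (-6/83, 8/37)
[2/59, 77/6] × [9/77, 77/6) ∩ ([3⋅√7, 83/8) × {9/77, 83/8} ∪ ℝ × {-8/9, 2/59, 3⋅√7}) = ([2/59, 77/6] × {3⋅√7}) ∪ ([3⋅√7, 83/8) × {9/77, 83/8})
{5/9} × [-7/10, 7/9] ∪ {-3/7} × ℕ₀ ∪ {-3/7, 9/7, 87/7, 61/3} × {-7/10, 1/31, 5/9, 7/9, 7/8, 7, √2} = ({-3/7} × ℕ₀) ∪ ({5/9} × [-7/10, 7/9]) ∪ ({-3/7, 9/7, 87/7, 61/3} × {-7/10, 1/31, 5/9, 7/9, 7/8, 7, √2})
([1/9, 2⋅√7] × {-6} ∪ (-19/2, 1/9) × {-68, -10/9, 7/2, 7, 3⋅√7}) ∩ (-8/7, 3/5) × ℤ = ([1/9, 3/5) × {-6}) ∪ ((-8/7, 1/9) × {-68, 7})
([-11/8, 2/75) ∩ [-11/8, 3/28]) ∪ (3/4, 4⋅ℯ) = [-11/8, 2/75) ∪ (3/4, 4⋅ℯ)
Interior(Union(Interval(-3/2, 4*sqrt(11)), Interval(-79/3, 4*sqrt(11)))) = Interval.open(-79/3, 4*sqrt(11))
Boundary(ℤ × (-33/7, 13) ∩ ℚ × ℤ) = ℤ × {-4, -3, …, 12}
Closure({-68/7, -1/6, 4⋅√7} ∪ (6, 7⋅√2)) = {-68/7, -1/6, 4⋅√7} ∪ [6, 7⋅√2]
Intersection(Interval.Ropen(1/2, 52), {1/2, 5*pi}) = {1/2, 5*pi}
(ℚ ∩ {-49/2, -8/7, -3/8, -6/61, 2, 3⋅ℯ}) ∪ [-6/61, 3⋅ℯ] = {-49/2, -8/7, -3/8} ∪ [-6/61, 3⋅ℯ]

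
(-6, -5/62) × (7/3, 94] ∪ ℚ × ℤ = (ℚ × ℤ) ∪ ((-6, -5/62) × (7/3, 94])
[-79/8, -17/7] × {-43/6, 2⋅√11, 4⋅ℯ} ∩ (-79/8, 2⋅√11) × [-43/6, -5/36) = (-79/8, -17/7] × {-43/6}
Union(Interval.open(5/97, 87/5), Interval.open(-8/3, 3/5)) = Interval.open(-8/3, 87/5)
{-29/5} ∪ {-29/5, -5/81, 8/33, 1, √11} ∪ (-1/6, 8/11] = {-29/5, 1, √11} ∪ (-1/6, 8/11]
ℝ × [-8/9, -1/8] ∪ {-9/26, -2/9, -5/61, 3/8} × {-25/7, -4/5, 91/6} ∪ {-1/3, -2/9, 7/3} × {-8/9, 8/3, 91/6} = (ℝ × [-8/9, -1/8]) ∪ ({-1/3, -2/9, 7/3} × {-8/9, 8/3, 91/6}) ∪ ({-9/26, -2/9, -5/61, 3/8} × {-25/7, -4/5, 91/6})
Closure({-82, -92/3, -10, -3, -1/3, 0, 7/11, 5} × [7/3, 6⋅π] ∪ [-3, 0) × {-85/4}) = ([-3, 0] × {-85/4}) ∪ ({-82, -92/3, -10, -3, -1/3, 0, 7/11, 5} × [7/3, 6⋅π])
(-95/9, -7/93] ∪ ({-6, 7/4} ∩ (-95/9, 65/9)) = (-95/9, -7/93] ∪ {7/4}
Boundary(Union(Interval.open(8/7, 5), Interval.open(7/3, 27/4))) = {8/7, 27/4}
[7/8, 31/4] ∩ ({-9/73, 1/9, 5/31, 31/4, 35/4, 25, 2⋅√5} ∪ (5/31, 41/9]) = [7/8, 41/9] ∪ {31/4}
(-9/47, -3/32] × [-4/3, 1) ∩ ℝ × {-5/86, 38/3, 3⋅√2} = (-9/47, -3/32] × {-5/86}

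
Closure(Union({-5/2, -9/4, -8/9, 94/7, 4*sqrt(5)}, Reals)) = Reals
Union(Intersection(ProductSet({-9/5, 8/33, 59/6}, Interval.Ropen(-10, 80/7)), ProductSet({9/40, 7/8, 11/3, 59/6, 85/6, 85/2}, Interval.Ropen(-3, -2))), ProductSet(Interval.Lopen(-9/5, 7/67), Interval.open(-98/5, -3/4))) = Union(ProductSet({59/6}, Interval.Ropen(-3, -2)), ProductSet(Interval.Lopen(-9/5, 7/67), Interval.open(-98/5, -3/4)))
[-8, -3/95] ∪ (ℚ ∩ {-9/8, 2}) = [-8, -3/95] ∪ {2}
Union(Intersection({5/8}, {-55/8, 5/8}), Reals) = Reals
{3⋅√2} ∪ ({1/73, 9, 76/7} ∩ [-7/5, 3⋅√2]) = {1/73, 3⋅√2}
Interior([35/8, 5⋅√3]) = (35/8, 5⋅√3)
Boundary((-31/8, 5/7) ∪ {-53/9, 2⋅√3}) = {-53/9, -31/8, 5/7, 2⋅√3}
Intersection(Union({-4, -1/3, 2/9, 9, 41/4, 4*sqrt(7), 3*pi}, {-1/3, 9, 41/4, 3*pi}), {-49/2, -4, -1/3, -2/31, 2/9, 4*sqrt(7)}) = {-4, -1/3, 2/9, 4*sqrt(7)}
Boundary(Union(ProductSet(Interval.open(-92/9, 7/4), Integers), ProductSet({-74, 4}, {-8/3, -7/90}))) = Union(ProductSet({-74, 4}, {-8/3, -7/90}), ProductSet(Interval(-92/9, 7/4), Integers))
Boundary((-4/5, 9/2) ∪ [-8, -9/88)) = {-8, 9/2}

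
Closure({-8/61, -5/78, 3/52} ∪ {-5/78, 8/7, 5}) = {-8/61, -5/78, 3/52, 8/7, 5}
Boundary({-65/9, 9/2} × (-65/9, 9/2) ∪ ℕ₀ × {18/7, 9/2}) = (ℕ₀ × {18/7, 9/2}) ∪ ({-65/9, 9/2} × [-65/9, 9/2])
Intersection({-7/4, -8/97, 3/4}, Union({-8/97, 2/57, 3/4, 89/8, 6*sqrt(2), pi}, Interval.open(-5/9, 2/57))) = {-8/97, 3/4}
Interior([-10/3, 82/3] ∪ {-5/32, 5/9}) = (-10/3, 82/3)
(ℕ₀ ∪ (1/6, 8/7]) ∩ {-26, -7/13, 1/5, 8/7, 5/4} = {1/5, 8/7}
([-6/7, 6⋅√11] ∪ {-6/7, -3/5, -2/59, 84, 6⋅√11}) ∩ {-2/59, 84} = {-2/59, 84}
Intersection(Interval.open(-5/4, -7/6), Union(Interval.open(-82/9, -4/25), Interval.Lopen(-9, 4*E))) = Interval.open(-5/4, -7/6)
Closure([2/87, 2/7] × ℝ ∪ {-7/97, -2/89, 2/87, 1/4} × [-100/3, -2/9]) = ([2/87, 2/7] × ℝ) ∪ ({-7/97, -2/89, 2/87, 1/4} × [-100/3, -2/9])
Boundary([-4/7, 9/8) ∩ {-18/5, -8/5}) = ∅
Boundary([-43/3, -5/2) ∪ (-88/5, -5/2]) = {-88/5, -5/2}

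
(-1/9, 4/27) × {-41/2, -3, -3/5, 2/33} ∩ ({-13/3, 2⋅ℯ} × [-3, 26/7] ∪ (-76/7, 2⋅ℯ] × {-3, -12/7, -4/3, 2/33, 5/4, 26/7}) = (-1/9, 4/27) × {-3, 2/33}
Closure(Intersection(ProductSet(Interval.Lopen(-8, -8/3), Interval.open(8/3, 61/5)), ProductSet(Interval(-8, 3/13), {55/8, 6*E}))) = ProductSet(Interval(-8, -8/3), {55/8})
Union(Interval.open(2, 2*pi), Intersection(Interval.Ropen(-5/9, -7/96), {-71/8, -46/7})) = Interval.open(2, 2*pi)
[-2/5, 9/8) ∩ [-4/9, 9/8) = [-2/5, 9/8)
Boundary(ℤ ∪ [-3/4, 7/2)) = {-3/4, 7/2} ∪ (ℤ \ (-3/4, 7/2))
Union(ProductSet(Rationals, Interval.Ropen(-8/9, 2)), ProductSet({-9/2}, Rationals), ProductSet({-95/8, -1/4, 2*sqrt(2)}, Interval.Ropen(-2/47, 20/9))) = Union(ProductSet({-9/2}, Rationals), ProductSet({-95/8, -1/4, 2*sqrt(2)}, Interval.Ropen(-2/47, 20/9)), ProductSet(Rationals, Interval.Ropen(-8/9, 2)))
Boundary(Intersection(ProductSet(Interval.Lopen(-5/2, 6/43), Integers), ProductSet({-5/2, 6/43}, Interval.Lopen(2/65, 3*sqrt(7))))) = ProductSet({6/43}, Range(1, 8, 1))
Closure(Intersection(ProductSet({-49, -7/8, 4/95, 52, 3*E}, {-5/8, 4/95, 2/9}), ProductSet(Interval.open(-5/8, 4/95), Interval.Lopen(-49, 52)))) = EmptySet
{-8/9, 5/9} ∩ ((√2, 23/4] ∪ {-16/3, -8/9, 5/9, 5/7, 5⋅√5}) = {-8/9, 5/9}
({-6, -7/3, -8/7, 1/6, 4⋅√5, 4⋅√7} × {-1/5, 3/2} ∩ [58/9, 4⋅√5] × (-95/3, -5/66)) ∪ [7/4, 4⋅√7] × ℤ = ({4⋅√5} × {-1/5}) ∪ ([7/4, 4⋅√7] × ℤ)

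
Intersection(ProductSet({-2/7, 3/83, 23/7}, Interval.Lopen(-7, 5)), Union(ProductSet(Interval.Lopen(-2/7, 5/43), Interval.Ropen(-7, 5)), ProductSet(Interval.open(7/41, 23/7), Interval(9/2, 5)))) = ProductSet({3/83}, Interval.open(-7, 5))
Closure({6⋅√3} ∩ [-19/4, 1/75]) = ∅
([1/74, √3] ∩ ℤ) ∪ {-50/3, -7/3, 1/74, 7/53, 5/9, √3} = {-50/3, -7/3, 1/74, 7/53, 5/9, √3} ∪ {1}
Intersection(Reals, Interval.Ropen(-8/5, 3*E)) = Interval.Ropen(-8/5, 3*E)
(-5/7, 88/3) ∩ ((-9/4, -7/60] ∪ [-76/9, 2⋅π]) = (-5/7, 2⋅π]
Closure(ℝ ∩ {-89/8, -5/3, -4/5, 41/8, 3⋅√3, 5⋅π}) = {-89/8, -5/3, -4/5, 41/8, 3⋅√3, 5⋅π}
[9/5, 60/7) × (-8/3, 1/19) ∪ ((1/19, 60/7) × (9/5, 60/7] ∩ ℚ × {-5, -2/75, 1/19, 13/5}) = ((ℚ ∩ (1/19, 60/7)) × {13/5}) ∪ ([9/5, 60/7) × (-8/3, 1/19))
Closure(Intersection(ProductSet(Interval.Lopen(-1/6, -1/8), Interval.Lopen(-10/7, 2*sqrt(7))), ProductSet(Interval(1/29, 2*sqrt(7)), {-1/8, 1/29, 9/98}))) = EmptySet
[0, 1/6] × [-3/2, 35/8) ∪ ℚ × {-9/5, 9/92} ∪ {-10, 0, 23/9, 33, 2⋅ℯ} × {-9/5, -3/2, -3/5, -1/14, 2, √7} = (ℚ × {-9/5, 9/92}) ∪ ([0, 1/6] × [-3/2, 35/8)) ∪ ({-10, 0, 23/9, 33, 2⋅ℯ} × {-9/5, -3/2, -3/5, -1/14, 2, √7})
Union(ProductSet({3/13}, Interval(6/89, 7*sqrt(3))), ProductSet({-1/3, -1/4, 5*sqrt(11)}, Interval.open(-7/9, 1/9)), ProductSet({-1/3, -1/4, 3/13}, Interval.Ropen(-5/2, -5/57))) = Union(ProductSet({3/13}, Interval(6/89, 7*sqrt(3))), ProductSet({-1/3, -1/4, 3/13}, Interval.Ropen(-5/2, -5/57)), ProductSet({-1/3, -1/4, 5*sqrt(11)}, Interval.open(-7/9, 1/9)))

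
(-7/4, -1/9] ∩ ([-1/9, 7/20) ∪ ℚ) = ℚ ∩ (-7/4, -1/9]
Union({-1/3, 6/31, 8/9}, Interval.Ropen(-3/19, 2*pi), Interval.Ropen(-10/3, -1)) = Union({-1/3}, Interval.Ropen(-10/3, -1), Interval.Ropen(-3/19, 2*pi))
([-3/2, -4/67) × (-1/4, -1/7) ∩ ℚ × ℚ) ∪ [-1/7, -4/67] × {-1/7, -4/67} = ([-1/7, -4/67] × {-1/7, -4/67}) ∪ ((ℚ ∩ [-3/2, -4/67)) × (ℚ ∩ (-1/4, -1/7)))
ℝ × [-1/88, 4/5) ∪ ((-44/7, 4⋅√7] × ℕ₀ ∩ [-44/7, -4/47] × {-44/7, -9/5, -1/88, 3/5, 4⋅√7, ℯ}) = ℝ × [-1/88, 4/5)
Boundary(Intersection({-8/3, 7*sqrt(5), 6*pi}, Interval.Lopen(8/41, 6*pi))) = {7*sqrt(5), 6*pi}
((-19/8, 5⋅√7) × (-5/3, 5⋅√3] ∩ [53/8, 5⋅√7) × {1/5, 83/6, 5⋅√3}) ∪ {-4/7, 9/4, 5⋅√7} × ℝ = ({-4/7, 9/4, 5⋅√7} × ℝ) ∪ ([53/8, 5⋅√7) × {1/5, 5⋅√3})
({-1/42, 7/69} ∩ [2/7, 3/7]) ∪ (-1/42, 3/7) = (-1/42, 3/7)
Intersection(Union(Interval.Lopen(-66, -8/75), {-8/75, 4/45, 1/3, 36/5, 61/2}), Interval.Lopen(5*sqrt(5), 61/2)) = {61/2}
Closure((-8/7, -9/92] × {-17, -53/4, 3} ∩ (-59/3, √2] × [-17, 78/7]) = [-8/7, -9/92] × {-17, -53/4, 3}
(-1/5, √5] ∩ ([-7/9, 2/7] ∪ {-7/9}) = (-1/5, 2/7]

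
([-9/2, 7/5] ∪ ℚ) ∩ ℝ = ℚ ∪ [-9/2, 7/5]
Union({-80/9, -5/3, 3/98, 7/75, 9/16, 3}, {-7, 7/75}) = {-80/9, -7, -5/3, 3/98, 7/75, 9/16, 3}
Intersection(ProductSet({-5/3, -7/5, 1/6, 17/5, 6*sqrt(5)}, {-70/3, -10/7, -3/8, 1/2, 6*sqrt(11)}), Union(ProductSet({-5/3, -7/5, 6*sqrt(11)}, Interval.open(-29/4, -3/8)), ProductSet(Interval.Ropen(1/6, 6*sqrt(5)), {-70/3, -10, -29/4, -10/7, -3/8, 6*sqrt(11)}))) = Union(ProductSet({-5/3, -7/5}, {-10/7}), ProductSet({1/6, 17/5}, {-70/3, -10/7, -3/8, 6*sqrt(11)}))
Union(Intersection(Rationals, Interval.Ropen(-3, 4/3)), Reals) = Union(Intersection(Interval.Ropen(-3, 4/3), Rationals), Reals)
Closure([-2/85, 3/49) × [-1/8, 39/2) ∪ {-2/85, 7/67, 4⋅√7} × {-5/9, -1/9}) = ({-2/85, 3/49} × [-1/8, 39/2]) ∪ ([-2/85, 3/49] × {-1/8, 39/2}) ∪ ([-2/85, 3/49) × [-1/8, 39/2)) ∪ ({-2/85, 7/67, 4⋅√7} × {-5/9, -1/9})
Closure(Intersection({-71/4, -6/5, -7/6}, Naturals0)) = EmptySet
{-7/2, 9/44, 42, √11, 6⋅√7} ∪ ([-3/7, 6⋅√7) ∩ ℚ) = {-7/2, 42, √11, 6⋅√7} ∪ (ℚ ∩ [-3/7, 6⋅√7))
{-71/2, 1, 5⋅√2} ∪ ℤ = ℤ ∪ {-71/2, 5⋅√2}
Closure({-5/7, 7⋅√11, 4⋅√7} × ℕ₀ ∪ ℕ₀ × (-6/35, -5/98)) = (ℕ₀ × [-6/35, -5/98]) ∪ ({-5/7, 7⋅√11, 4⋅√7} × ℕ₀)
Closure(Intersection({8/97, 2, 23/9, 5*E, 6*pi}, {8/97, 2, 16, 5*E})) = {8/97, 2, 5*E}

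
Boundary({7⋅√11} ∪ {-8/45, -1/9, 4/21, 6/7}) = {-8/45, -1/9, 4/21, 6/7, 7⋅√11}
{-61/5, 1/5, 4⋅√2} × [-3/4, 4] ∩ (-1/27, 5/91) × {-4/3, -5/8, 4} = ∅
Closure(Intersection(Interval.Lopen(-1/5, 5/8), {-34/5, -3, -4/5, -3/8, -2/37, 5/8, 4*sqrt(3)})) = {-2/37, 5/8}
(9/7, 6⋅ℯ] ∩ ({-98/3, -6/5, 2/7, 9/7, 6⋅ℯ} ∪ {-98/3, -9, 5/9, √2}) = {√2, 6⋅ℯ}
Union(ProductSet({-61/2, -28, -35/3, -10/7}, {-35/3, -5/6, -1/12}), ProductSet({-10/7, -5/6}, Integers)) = Union(ProductSet({-10/7, -5/6}, Integers), ProductSet({-61/2, -28, -35/3, -10/7}, {-35/3, -5/6, -1/12}))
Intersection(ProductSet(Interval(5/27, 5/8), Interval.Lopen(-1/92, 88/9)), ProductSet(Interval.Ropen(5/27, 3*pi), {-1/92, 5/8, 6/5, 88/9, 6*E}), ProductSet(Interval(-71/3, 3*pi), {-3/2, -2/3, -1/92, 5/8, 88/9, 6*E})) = ProductSet(Interval(5/27, 5/8), {5/8, 88/9})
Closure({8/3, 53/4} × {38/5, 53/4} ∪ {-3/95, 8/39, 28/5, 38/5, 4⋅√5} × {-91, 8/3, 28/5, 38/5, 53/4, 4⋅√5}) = ({8/3, 53/4} × {38/5, 53/4}) ∪ ({-3/95, 8/39, 28/5, 38/5, 4⋅√5} × {-91, 8/3, 28/5, 38/5, 53/4, 4⋅√5})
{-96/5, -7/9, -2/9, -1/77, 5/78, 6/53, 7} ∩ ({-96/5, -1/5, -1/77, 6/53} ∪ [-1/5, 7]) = {-96/5, -1/77, 5/78, 6/53, 7}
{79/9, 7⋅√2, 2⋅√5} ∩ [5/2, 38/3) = {79/9, 7⋅√2, 2⋅√5}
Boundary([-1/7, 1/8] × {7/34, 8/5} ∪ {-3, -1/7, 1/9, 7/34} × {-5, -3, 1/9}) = ([-1/7, 1/8] × {7/34, 8/5}) ∪ ({-3, -1/7, 1/9, 7/34} × {-5, -3, 1/9})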